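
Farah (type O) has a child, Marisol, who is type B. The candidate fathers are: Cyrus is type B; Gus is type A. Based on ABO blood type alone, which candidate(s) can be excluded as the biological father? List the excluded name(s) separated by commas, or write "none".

A candidate is excluded only if no genotype consistent with his phenotype could produce a type B child with a type O mother.
Gus (type A): no genotype consistent with that phenotype can produce a type-B child with a type-O mother.

Gus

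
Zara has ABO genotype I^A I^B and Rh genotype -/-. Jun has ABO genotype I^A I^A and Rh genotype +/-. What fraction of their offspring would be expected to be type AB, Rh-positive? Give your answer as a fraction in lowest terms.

ABO cross I^A I^B × I^A I^A → offspring phenotypes: 1/2 A, 1/2 AB.
Rh cross -/- × +/- → 1/2 Rh+, 1/2 Rh-.
Independent loci: P(type AB, Rh-positive) = 1/2 × 1/2 = 1/4.

1/4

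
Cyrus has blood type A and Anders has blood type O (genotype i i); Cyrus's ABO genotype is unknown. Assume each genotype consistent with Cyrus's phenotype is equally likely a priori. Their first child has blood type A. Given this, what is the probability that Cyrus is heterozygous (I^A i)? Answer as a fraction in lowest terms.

Possible genotypes: Cyrus ∈ {I^A I^A, I^A i}; Anders ∈ {i i}.
Weight each parental genotype pair by prior × P(type-A child):
  I^A I^A × i i: posterior weight 2/3.
  I^A i × i i: posterior weight 1/3.
Sum the posterior weight over pairs where Cyrus is I^A i: 1/3.

1/3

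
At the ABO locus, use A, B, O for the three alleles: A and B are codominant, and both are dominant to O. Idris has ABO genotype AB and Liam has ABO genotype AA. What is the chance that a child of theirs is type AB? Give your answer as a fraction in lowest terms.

1/2

ABO cross AB × AA → offspring phenotypes: 1/2 A, 1/2 AB.
So P(type AB) = 1/2.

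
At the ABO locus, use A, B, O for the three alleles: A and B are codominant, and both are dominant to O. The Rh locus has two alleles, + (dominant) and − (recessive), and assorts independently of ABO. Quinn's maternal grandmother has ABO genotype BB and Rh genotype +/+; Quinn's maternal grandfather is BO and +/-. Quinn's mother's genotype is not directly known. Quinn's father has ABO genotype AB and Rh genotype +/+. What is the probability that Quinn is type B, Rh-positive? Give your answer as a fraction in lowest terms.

Quinn's mother's ABO genotype from BB × BO: 1/2 BB, 1/2 BO.
Crossing each possibility with the father AB and summing P(type B): 1/2·1/2 + 1/2·1/2 = 1/2.
Similarly for Rh via the mother's Rh distribution: P(Rh+) = 1.
Independent loci: 1/2 × 1 = 1/2.

1/2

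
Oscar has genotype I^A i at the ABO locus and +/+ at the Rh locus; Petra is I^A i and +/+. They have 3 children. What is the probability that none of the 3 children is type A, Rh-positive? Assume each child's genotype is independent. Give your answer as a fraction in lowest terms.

ABO cross I^A i × I^A i → 1/4 O, 3/4 A.
Rh cross +/+ × +/+ → 1 Rh+; so P(type A, Rh-positive) = 3/4 × 1 = 3/4 per child.
P(not type A, Rh-positive) = 1/4 for one child; (1/4)^3 = 1/64.

1/64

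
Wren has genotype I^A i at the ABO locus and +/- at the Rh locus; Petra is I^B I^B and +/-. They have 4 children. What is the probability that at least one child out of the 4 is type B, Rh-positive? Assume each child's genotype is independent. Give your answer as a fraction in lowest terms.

ABO cross I^A i × I^B I^B → 1/2 B, 1/2 AB.
Rh cross +/- × +/- → 3/4 Rh+, 1/4 Rh-; so P(type B, Rh-positive) = 1/2 × 3/4 = 3/8 per child.
P(none) = (5/8)^4 = 625/4096; P(at least one) = 1 − 625/4096 = 3471/4096.

3471/4096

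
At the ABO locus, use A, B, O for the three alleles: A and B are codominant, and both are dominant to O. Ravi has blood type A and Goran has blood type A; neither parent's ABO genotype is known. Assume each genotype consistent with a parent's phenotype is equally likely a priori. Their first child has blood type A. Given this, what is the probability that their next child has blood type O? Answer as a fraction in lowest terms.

1/20

Possible genotypes: Ravi ∈ {AA, AO}; Goran ∈ {AA, AO}.
Weight each parental genotype pair by prior × P(type-A child):
  AA × AA: posterior weight 4/15; P(next child type O) = 0.
  AA × AO: posterior weight 4/15; P(next child type O) = 0.
  AO × AA: posterior weight 4/15; P(next child type O) = 0.
  AO × AO: posterior weight 1/5; P(next child type O) = 1/4.
Weighted sum = 1/20.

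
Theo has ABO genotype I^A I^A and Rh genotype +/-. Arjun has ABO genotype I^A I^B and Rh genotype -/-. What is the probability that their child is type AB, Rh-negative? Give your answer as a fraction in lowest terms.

ABO cross I^A I^A × I^A I^B → offspring phenotypes: 1/2 A, 1/2 AB.
Rh cross +/- × -/- → 1/2 Rh+, 1/2 Rh-.
Independent loci: P(type AB, Rh-negative) = 1/2 × 1/2 = 1/4.

1/4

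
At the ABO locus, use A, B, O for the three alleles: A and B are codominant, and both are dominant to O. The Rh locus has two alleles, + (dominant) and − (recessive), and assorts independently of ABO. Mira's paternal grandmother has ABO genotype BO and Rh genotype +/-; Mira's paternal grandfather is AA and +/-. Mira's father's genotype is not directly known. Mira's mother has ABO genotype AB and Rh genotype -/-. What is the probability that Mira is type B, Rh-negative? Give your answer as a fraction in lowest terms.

1/8

Mira's father's ABO genotype from BO × AA: 1/2 AB, 1/2 AO.
Crossing each possibility with the mother AB and summing P(type B): 1/2·1/4 + 1/2·1/4 = 1/4.
Similarly for Rh via the father's Rh distribution: P(Rh-) = 1/2.
Independent loci: 1/4 × 1/2 = 1/8.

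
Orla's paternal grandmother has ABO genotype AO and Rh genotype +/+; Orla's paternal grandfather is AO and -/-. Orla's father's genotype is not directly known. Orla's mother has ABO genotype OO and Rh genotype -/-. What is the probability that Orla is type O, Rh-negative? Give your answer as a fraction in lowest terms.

1/4

Orla's father's ABO genotype from AO × AO: 1/4 AA, 1/2 AO, 1/4 OO.
Crossing each possibility with the mother OO and summing P(type O): 1/4·0 + 1/2·1/2 + 1/4·1 = 1/2.
Similarly for Rh via the father's Rh distribution: P(Rh-) = 1/2.
Independent loci: 1/2 × 1/2 = 1/4.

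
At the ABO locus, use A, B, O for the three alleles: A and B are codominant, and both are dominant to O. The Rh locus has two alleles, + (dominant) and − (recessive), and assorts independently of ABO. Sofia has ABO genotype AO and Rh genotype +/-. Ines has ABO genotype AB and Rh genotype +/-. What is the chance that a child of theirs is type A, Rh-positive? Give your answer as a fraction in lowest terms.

ABO cross AO × AB → offspring phenotypes: 1/2 A, 1/4 B, 1/4 AB.
Rh cross +/- × +/- → 3/4 Rh+, 1/4 Rh-.
Independent loci: P(type A, Rh-positive) = 1/2 × 3/4 = 3/8.

3/8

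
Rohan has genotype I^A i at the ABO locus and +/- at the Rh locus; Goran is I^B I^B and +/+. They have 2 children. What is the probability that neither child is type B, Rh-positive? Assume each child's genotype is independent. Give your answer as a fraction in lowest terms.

ABO cross I^A i × I^B I^B → 1/2 B, 1/2 AB.
Rh cross +/- × +/+ → 1 Rh+; so P(type B, Rh-positive) = 1/2 × 1 = 1/2 per child.
P(not type B, Rh-positive) = 1/2 for one child; (1/2)^2 = 1/4.

1/4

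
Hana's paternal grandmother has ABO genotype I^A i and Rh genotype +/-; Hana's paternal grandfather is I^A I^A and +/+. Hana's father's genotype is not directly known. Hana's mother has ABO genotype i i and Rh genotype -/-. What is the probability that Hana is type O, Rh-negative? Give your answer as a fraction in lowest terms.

1/16

Hana's father's ABO genotype from I^A i × I^A I^A: 1/2 I^A I^A, 1/2 I^A i.
Crossing each possibility with the mother i i and summing P(type O): 1/2·0 + 1/2·1/2 = 1/4.
Similarly for Rh via the father's Rh distribution: P(Rh-) = 1/4.
Independent loci: 1/4 × 1/4 = 1/16.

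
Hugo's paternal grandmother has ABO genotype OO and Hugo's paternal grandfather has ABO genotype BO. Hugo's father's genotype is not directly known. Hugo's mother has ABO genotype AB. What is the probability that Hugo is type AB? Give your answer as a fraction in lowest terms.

1/8

Hugo's father's ABO genotype from OO × BO: 1/2 BO, 1/2 OO.
Crossing each possibility with the mother AB and summing P(type AB): 1/2·1/4 + 1/2·0 = 1/8.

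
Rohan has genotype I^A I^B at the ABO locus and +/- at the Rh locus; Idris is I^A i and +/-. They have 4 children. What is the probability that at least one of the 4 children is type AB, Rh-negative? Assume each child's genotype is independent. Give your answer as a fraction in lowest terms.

14911/65536

ABO cross I^A I^B × I^A i → 1/2 A, 1/4 B, 1/4 AB.
Rh cross +/- × +/- → 3/4 Rh+, 1/4 Rh-; so P(type AB, Rh-negative) = 1/4 × 1/4 = 1/16 per child.
P(none) = (15/16)^4 = 50625/65536; P(at least one) = 1 − 50625/65536 = 14911/65536.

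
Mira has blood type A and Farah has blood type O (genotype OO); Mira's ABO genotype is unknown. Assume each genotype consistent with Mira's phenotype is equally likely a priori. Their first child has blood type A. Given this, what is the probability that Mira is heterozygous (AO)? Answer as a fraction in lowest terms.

1/3

Possible genotypes: Mira ∈ {AA, AO}; Farah ∈ {OO}.
Weight each parental genotype pair by prior × P(type-A child):
  AA × OO: posterior weight 2/3.
  AO × OO: posterior weight 1/3.
Sum the posterior weight over pairs where Mira is AO: 1/3.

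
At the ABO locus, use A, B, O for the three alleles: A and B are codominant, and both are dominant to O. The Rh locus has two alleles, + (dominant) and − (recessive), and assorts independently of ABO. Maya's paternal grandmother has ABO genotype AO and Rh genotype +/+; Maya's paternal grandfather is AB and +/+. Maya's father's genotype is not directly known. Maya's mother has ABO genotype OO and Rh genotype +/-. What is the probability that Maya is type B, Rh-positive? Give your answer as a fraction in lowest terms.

Maya's father's ABO genotype from AO × AB: 1/4 AA, 1/4 AB, 1/4 AO, 1/4 BO.
Crossing each possibility with the mother OO and summing P(type B): 1/4·0 + 1/4·1/2 + 1/4·0 + 1/4·1/2 = 1/4.
Similarly for Rh via the father's Rh distribution: P(Rh+) = 1.
Independent loci: 1/4 × 1 = 1/4.

1/4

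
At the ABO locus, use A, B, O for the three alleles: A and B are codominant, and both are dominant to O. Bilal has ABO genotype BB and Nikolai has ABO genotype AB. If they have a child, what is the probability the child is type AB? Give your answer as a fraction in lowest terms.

ABO cross BB × AB → offspring phenotypes: 1/2 B, 1/2 AB.
So P(type AB) = 1/2.

1/2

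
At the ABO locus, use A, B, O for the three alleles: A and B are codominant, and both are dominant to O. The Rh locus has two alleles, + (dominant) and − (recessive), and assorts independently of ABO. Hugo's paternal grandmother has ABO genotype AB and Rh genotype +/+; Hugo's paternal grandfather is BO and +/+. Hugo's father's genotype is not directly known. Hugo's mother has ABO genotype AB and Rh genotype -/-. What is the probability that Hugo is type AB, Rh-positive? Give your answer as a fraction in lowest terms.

3/8

Hugo's father's ABO genotype from AB × BO: 1/4 AB, 1/4 AO, 1/4 BB, 1/4 BO.
Crossing each possibility with the mother AB and summing P(type AB): 1/4·1/2 + 1/4·1/4 + 1/4·1/2 + 1/4·1/4 = 3/8.
Similarly for Rh via the father's Rh distribution: P(Rh+) = 1.
Independent loci: 3/8 × 1 = 3/8.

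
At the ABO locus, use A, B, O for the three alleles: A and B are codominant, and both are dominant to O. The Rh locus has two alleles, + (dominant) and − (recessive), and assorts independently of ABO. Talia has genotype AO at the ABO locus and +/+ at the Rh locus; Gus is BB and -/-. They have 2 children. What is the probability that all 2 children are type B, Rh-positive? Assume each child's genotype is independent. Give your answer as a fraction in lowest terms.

ABO cross AO × BB → 1/2 B, 1/2 AB.
Rh cross +/+ × -/- → 1 Rh+; so P(type B, Rh-positive) = 1/2 × 1 = 1/2 per child.
All 2 independent: (1/2)^2 = 1/4.

1/4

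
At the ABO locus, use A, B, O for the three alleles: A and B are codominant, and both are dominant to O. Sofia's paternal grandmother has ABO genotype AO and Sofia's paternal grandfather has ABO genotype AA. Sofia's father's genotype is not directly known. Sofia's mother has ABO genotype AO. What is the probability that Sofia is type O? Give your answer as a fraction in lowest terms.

Sofia's father's ABO genotype from AO × AA: 1/2 AA, 1/2 AO.
Crossing each possibility with the mother AO and summing P(type O): 1/2·0 + 1/2·1/4 = 1/8.

1/8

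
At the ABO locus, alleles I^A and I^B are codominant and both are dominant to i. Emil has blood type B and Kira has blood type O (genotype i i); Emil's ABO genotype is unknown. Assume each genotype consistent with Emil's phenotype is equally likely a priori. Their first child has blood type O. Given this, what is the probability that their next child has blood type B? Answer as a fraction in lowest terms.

1/2

Possible genotypes: Emil ∈ {I^B I^B, I^B i}; Kira ∈ {i i}.
Weight each parental genotype pair by prior × P(type-O child):
  I^B i × i i: posterior weight 1; P(next child type B) = 1/2.
Weighted sum = 1/2.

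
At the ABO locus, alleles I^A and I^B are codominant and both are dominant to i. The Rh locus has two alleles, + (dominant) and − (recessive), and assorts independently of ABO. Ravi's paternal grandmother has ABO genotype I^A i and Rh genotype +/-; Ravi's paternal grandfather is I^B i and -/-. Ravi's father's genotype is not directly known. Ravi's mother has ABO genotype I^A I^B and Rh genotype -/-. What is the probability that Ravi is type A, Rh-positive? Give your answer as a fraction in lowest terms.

3/32

Ravi's father's ABO genotype from I^A i × I^B i: 1/4 I^A I^B, 1/4 I^A i, 1/4 I^B i, 1/4 i i.
Crossing each possibility with the mother I^A I^B and summing P(type A): 1/4·1/4 + 1/4·1/2 + 1/4·1/4 + 1/4·1/2 = 3/8.
Similarly for Rh via the father's Rh distribution: P(Rh+) = 1/4.
Independent loci: 3/8 × 1/4 = 3/32.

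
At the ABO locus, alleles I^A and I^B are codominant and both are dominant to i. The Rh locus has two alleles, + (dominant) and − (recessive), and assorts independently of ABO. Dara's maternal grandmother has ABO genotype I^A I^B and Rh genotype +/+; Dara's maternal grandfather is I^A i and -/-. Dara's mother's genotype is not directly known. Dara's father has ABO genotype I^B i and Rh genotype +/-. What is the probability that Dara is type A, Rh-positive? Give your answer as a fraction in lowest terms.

Dara's mother's ABO genotype from I^A I^B × I^A i: 1/4 I^A I^A, 1/4 I^A I^B, 1/4 I^A i, 1/4 I^B i.
Crossing each possibility with the father I^B i and summing P(type A): 1/4·1/2 + 1/4·1/4 + 1/4·1/4 + 1/4·0 = 1/4.
Similarly for Rh via the mother's Rh distribution: P(Rh+) = 3/4.
Independent loci: 1/4 × 3/4 = 3/16.

3/16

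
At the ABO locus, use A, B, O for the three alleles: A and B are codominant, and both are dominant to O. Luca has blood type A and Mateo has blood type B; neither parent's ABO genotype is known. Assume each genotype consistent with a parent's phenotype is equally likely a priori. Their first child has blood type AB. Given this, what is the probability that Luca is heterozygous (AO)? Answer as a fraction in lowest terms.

1/3

Possible genotypes: Luca ∈ {AA, AO}; Mateo ∈ {BB, BO}.
Weight each parental genotype pair by prior × P(type-AB child):
  AA × BB: posterior weight 4/9.
  AA × BO: posterior weight 2/9.
  AO × BB: posterior weight 2/9.
  AO × BO: posterior weight 1/9.
Sum the posterior weight over pairs where Luca is AO: 1/3.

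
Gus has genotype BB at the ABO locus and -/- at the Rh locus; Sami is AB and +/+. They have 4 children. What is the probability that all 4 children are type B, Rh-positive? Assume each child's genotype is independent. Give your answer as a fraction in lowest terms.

1/16

ABO cross BB × AB → 1/2 B, 1/2 AB.
Rh cross -/- × +/+ → 1 Rh+; so P(type B, Rh-positive) = 1/2 × 1 = 1/2 per child.
All 4 independent: (1/2)^4 = 1/16.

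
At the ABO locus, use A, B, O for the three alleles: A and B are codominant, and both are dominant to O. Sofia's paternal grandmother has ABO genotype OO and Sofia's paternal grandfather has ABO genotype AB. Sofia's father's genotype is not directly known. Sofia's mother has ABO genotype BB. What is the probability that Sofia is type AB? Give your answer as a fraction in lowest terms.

1/4

Sofia's father's ABO genotype from OO × AB: 1/2 AO, 1/2 BO.
Crossing each possibility with the mother BB and summing P(type AB): 1/2·1/2 + 1/2·0 = 1/4.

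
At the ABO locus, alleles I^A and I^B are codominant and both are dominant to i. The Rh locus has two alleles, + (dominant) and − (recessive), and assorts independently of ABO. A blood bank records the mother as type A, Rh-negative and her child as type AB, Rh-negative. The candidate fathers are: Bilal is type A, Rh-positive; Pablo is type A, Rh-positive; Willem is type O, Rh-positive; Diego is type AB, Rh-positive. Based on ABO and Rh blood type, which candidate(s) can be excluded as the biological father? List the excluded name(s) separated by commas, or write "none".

A candidate is excluded only if no genotype consistent with his phenotype could produce a type AB, Rh-negative child with a type A, Rh-negative mother.
Bilal (type A, Rh+): no genotype consistent with that phenotype can produce a type-AB Rh- child with a type-A mother.
Pablo (type A, Rh+): no genotype consistent with that phenotype can produce a type-AB Rh- child with a type-A mother.
Willem (type O, Rh+): no genotype consistent with that phenotype can produce a type-AB Rh- child with a type-A mother.

Bilal, Pablo, Willem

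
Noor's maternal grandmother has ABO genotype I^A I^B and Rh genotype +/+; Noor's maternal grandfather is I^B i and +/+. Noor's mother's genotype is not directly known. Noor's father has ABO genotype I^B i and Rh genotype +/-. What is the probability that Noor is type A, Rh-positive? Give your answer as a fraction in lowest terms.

1/8

Noor's mother's ABO genotype from I^A I^B × I^B i: 1/4 I^A I^B, 1/4 I^A i, 1/4 I^B I^B, 1/4 I^B i.
Crossing each possibility with the father I^B i and summing P(type A): 1/4·1/4 + 1/4·1/4 + 1/4·0 + 1/4·0 = 1/8.
Similarly for Rh via the mother's Rh distribution: P(Rh+) = 1.
Independent loci: 1/8 × 1 = 1/8.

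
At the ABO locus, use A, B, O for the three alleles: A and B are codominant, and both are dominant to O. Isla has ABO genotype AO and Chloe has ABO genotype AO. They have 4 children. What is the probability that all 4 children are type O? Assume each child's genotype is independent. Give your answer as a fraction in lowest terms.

1/256

ABO cross AO × AO → 1/4 O, 3/4 A.
So P(type O) = 1/4 per child.
All 4 independent: (1/4)^4 = 1/256.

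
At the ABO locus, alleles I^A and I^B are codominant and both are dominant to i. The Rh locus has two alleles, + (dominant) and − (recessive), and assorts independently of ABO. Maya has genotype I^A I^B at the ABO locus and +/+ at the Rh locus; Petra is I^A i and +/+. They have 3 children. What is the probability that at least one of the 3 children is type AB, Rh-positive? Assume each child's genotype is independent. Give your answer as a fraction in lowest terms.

ABO cross I^A I^B × I^A i → 1/2 A, 1/4 B, 1/4 AB.
Rh cross +/+ × +/+ → 1 Rh+; so P(type AB, Rh-positive) = 1/4 × 1 = 1/4 per child.
P(none) = (3/4)^3 = 27/64; P(at least one) = 1 − 27/64 = 37/64.

37/64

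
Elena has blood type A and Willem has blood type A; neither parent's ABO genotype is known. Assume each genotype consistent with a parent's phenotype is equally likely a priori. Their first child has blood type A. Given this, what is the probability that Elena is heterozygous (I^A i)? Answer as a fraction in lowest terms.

7/15

Possible genotypes: Elena ∈ {I^A I^A, I^A i}; Willem ∈ {I^A I^A, I^A i}.
Weight each parental genotype pair by prior × P(type-A child):
  I^A I^A × I^A I^A: posterior weight 4/15.
  I^A I^A × I^A i: posterior weight 4/15.
  I^A i × I^A I^A: posterior weight 4/15.
  I^A i × I^A i: posterior weight 1/5.
Sum the posterior weight over pairs where Elena is I^A i: 7/15.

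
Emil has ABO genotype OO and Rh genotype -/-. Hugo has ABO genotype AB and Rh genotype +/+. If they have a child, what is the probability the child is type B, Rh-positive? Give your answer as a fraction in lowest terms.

1/2

ABO cross OO × AB → offspring phenotypes: 1/2 A, 1/2 B.
Rh cross -/- × +/+ → 1 Rh+.
Independent loci: P(type B, Rh-positive) = 1/2 × 1 = 1/2.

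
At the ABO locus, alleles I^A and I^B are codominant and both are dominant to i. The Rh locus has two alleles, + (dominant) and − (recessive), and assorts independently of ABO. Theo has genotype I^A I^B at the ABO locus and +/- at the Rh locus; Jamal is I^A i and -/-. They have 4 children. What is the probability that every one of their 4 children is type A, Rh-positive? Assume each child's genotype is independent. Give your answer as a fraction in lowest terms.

1/256

ABO cross I^A I^B × I^A i → 1/2 A, 1/4 B, 1/4 AB.
Rh cross +/- × -/- → 1/2 Rh+, 1/2 Rh-; so P(type A, Rh-positive) = 1/2 × 1/2 = 1/4 per child.
All 4 independent: (1/4)^4 = 1/256.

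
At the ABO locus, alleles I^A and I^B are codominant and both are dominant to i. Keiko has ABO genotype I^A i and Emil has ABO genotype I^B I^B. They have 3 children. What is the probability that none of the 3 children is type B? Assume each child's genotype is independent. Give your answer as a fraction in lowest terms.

ABO cross I^A i × I^B I^B → 1/2 B, 1/2 AB.
So P(type B) = 1/2 per child.
P(not type B) = 1/2 for one child; (1/2)^3 = 1/8.

1/8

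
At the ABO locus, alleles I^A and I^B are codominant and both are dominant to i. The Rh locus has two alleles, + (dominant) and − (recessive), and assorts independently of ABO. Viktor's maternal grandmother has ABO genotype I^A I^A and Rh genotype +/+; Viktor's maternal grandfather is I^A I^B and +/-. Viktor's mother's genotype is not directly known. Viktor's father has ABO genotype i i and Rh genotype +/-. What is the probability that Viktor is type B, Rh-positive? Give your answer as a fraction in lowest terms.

Viktor's mother's ABO genotype from I^A I^A × I^A I^B: 1/2 I^A I^A, 1/2 I^A I^B.
Crossing each possibility with the father i i and summing P(type B): 1/2·0 + 1/2·1/2 = 1/4.
Similarly for Rh via the mother's Rh distribution: P(Rh+) = 7/8.
Independent loci: 1/4 × 7/8 = 7/32.

7/32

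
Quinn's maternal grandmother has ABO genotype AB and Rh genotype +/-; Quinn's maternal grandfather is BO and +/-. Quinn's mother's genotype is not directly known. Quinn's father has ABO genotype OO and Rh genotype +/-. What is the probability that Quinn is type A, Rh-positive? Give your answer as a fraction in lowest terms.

Quinn's mother's ABO genotype from AB × BO: 1/4 AB, 1/4 AO, 1/4 BB, 1/4 BO.
Crossing each possibility with the father OO and summing P(type A): 1/4·1/2 + 1/4·1/2 + 1/4·0 + 1/4·0 = 1/4.
Similarly for Rh via the mother's Rh distribution: P(Rh+) = 3/4.
Independent loci: 1/4 × 3/4 = 3/16.

3/16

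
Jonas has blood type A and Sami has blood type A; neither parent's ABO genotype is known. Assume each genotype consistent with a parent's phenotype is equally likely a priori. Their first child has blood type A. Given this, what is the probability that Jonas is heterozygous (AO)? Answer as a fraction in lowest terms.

7/15

Possible genotypes: Jonas ∈ {AA, AO}; Sami ∈ {AA, AO}.
Weight each parental genotype pair by prior × P(type-A child):
  AA × AA: posterior weight 4/15.
  AA × AO: posterior weight 4/15.
  AO × AA: posterior weight 4/15.
  AO × AO: posterior weight 1/5.
Sum the posterior weight over pairs where Jonas is AO: 7/15.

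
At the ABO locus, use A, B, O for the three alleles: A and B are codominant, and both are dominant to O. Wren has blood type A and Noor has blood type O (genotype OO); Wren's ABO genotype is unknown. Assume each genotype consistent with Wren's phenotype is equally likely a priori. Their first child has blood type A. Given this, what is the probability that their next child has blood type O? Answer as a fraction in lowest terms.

1/6

Possible genotypes: Wren ∈ {AA, AO}; Noor ∈ {OO}.
Weight each parental genotype pair by prior × P(type-A child):
  AA × OO: posterior weight 2/3; P(next child type O) = 0.
  AO × OO: posterior weight 1/3; P(next child type O) = 1/2.
Weighted sum = 1/6.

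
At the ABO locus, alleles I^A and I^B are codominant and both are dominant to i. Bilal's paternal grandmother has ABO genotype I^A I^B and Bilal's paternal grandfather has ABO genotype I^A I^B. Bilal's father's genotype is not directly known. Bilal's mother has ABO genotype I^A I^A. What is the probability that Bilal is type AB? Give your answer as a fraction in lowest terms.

1/2

Bilal's father's ABO genotype from I^A I^B × I^A I^B: 1/4 I^A I^A, 1/2 I^A I^B, 1/4 I^B I^B.
Crossing each possibility with the mother I^A I^A and summing P(type AB): 1/4·0 + 1/2·1/2 + 1/4·1 = 1/2.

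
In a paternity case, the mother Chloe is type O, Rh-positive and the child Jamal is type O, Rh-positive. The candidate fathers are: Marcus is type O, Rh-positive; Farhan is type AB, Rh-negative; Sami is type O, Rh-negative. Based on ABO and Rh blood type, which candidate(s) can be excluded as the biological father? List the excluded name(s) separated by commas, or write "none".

A candidate is excluded only if no genotype consistent with his phenotype could produce a type O, Rh-positive child with a type O, Rh-positive mother.
Farhan (type AB, Rh-): no genotype consistent with that phenotype can produce a type-O Rh+ child with a type-O mother.

Farhan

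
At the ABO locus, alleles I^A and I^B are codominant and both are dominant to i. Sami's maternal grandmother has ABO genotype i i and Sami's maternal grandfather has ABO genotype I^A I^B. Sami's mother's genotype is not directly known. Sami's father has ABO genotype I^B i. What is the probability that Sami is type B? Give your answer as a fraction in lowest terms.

1/2

Sami's mother's ABO genotype from i i × I^A I^B: 1/2 I^A i, 1/2 I^B i.
Crossing each possibility with the father I^B i and summing P(type B): 1/2·1/4 + 1/2·3/4 = 1/2.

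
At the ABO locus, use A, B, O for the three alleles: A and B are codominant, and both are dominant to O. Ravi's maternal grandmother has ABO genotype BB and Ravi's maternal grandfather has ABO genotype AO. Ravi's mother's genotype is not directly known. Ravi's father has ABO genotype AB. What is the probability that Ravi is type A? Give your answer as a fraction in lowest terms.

Ravi's mother's ABO genotype from BB × AO: 1/2 AB, 1/2 BO.
Crossing each possibility with the father AB and summing P(type A): 1/2·1/4 + 1/2·1/4 = 1/4.

1/4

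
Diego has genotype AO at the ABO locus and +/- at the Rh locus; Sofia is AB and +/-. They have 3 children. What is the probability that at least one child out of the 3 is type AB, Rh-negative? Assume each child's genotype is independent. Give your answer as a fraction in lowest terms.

721/4096

ABO cross AO × AB → 1/2 A, 1/4 B, 1/4 AB.
Rh cross +/- × +/- → 3/4 Rh+, 1/4 Rh-; so P(type AB, Rh-negative) = 1/4 × 1/4 = 1/16 per child.
P(none) = (15/16)^3 = 3375/4096; P(at least one) = 1 − 3375/4096 = 721/4096.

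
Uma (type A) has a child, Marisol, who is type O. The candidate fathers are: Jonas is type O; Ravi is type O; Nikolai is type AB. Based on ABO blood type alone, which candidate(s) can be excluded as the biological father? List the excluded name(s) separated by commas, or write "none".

Nikolai

A candidate is excluded only if no genotype consistent with his phenotype could produce a type O child with a type A mother.
Nikolai (type AB): no genotype consistent with that phenotype can produce a type-O child with a type-A mother.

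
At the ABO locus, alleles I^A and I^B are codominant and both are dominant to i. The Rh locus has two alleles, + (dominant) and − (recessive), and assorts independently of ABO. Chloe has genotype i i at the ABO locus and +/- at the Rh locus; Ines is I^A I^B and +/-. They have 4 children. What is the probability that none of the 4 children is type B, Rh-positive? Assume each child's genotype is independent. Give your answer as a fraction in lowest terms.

625/4096

ABO cross i i × I^A I^B → 1/2 A, 1/2 B.
Rh cross +/- × +/- → 3/4 Rh+, 1/4 Rh-; so P(type B, Rh-positive) = 1/2 × 3/4 = 3/8 per child.
P(not type B, Rh-positive) = 5/8 for one child; (5/8)^4 = 625/4096.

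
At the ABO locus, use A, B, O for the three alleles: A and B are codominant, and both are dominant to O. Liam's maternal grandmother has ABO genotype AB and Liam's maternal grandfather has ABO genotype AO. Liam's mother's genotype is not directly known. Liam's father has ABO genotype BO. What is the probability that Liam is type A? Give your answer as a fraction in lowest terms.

1/4

Liam's mother's ABO genotype from AB × AO: 1/4 AA, 1/4 AB, 1/4 AO, 1/4 BO.
Crossing each possibility with the father BO and summing P(type A): 1/4·1/2 + 1/4·1/4 + 1/4·1/4 + 1/4·0 = 1/4.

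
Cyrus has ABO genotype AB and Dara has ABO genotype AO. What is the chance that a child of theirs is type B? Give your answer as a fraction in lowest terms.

1/4

ABO cross AB × AO → offspring phenotypes: 1/2 A, 1/4 B, 1/4 AB.
So P(type B) = 1/4.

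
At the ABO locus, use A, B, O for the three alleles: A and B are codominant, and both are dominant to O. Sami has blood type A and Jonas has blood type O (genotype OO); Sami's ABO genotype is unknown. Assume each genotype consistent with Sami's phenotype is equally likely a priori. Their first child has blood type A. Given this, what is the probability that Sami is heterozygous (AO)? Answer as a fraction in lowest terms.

1/3

Possible genotypes: Sami ∈ {AA, AO}; Jonas ∈ {OO}.
Weight each parental genotype pair by prior × P(type-A child):
  AA × OO: posterior weight 2/3.
  AO × OO: posterior weight 1/3.
Sum the posterior weight over pairs where Sami is AO: 1/3.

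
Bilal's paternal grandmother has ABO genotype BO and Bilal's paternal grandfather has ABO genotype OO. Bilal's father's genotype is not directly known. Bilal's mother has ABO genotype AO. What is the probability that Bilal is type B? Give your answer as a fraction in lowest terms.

Bilal's father's ABO genotype from BO × OO: 1/2 BO, 1/2 OO.
Crossing each possibility with the mother AO and summing P(type B): 1/2·1/4 + 1/2·0 = 1/8.

1/8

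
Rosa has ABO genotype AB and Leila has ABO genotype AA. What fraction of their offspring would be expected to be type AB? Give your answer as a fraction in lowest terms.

1/2

ABO cross AB × AA → offspring phenotypes: 1/2 A, 1/2 AB.
So P(type AB) = 1/2.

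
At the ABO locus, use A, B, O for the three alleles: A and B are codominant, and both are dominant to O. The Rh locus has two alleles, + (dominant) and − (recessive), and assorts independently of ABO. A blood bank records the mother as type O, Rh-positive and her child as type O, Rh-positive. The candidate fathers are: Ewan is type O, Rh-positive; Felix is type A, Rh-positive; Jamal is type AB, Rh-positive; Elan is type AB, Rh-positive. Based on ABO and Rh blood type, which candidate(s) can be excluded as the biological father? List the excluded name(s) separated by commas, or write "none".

A candidate is excluded only if no genotype consistent with his phenotype could produce a type O, Rh-positive child with a type O, Rh-positive mother.
Jamal (type AB, Rh+): no genotype consistent with that phenotype can produce a type-O Rh+ child with a type-O mother.
Elan (type AB, Rh+): no genotype consistent with that phenotype can produce a type-O Rh+ child with a type-O mother.

Jamal, Elan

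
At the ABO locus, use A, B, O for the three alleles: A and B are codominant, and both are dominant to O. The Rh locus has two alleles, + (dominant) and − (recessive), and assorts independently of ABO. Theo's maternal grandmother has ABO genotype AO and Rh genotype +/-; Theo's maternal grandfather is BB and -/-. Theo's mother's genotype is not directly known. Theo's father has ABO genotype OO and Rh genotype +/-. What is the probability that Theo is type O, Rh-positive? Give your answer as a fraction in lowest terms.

5/32

Theo's mother's ABO genotype from AO × BB: 1/2 AB, 1/2 BO.
Crossing each possibility with the father OO and summing P(type O): 1/2·0 + 1/2·1/2 = 1/4.
Similarly for Rh via the mother's Rh distribution: P(Rh+) = 5/8.
Independent loci: 1/4 × 5/8 = 5/32.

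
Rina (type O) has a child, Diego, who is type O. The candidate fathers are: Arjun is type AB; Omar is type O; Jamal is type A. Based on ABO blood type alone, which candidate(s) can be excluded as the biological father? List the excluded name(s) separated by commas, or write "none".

A candidate is excluded only if no genotype consistent with his phenotype could produce a type O child with a type O mother.
Arjun (type AB): no genotype consistent with that phenotype can produce a type-O child with a type-O mother.

Arjun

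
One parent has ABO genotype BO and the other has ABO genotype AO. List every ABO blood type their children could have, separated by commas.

Gametes from BO × AO give offspring ABO genotypes AB, AO, BO, OO, i.e. phenotypes O, A, B, AB.

O, A, B, AB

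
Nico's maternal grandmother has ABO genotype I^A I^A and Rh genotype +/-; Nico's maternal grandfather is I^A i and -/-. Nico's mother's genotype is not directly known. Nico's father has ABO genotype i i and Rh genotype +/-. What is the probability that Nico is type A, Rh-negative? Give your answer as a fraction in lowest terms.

Nico's mother's ABO genotype from I^A I^A × I^A i: 1/2 I^A I^A, 1/2 I^A i.
Crossing each possibility with the father i i and summing P(type A): 1/2·1 + 1/2·1/2 = 3/4.
Similarly for Rh via the mother's Rh distribution: P(Rh-) = 3/8.
Independent loci: 3/4 × 3/8 = 9/32.

9/32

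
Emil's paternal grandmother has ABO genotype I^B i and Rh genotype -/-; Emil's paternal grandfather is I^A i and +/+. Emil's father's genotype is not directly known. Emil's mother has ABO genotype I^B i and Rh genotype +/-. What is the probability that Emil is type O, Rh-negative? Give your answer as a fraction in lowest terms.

Emil's father's ABO genotype from I^B i × I^A i: 1/4 I^A I^B, 1/4 I^A i, 1/4 I^B i, 1/4 i i.
Crossing each possibility with the mother I^B i and summing P(type O): 1/4·0 + 1/4·1/4 + 1/4·1/4 + 1/4·1/2 = 1/4.
Similarly for Rh via the father's Rh distribution: P(Rh-) = 1/4.
Independent loci: 1/4 × 1/4 = 1/16.

1/16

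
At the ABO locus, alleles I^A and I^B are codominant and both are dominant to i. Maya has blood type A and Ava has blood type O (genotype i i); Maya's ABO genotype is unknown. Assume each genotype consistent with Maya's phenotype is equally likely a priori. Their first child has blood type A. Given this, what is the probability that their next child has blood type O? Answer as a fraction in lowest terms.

Possible genotypes: Maya ∈ {I^A I^A, I^A i}; Ava ∈ {i i}.
Weight each parental genotype pair by prior × P(type-A child):
  I^A I^A × i i: posterior weight 2/3; P(next child type O) = 0.
  I^A i × i i: posterior weight 1/3; P(next child type O) = 1/2.
Weighted sum = 1/6.

1/6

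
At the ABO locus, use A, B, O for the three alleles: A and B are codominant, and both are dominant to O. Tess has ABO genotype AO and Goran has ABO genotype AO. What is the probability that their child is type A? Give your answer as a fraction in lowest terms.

3/4

ABO cross AO × AO → offspring phenotypes: 1/4 O, 3/4 A.
So P(type A) = 3/4.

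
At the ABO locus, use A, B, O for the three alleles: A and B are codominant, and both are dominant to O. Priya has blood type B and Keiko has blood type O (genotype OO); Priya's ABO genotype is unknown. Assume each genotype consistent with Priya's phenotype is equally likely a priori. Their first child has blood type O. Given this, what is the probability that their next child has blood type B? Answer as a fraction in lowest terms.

1/2

Possible genotypes: Priya ∈ {BB, BO}; Keiko ∈ {OO}.
Weight each parental genotype pair by prior × P(type-O child):
  BO × OO: posterior weight 1; P(next child type B) = 1/2.
Weighted sum = 1/2.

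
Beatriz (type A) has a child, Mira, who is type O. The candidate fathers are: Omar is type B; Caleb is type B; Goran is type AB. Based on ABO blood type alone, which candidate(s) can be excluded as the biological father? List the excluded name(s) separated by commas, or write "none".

Goran

A candidate is excluded only if no genotype consistent with his phenotype could produce a type O child with a type A mother.
Goran (type AB): no genotype consistent with that phenotype can produce a type-O child with a type-A mother.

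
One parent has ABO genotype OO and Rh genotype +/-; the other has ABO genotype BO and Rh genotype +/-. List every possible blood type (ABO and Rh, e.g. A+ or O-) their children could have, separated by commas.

O+, O-, B+, B-

Gametes from OO × BO give offspring ABO genotypes BO, OO, i.e. phenotypes O, B.
Rh cross +/- × +/- → phenotypes Rh+, Rh-.
Combining independently: O+, O-, B+, B-.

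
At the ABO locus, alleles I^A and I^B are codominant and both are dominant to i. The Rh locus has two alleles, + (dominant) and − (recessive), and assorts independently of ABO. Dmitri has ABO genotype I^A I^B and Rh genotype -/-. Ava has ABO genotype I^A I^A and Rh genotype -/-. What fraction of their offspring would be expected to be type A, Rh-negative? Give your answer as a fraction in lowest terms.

1/2

ABO cross I^A I^B × I^A I^A → offspring phenotypes: 1/2 A, 1/2 AB.
Rh cross -/- × -/- → 1 Rh-.
Independent loci: P(type A, Rh-negative) = 1/2 × 1 = 1/2.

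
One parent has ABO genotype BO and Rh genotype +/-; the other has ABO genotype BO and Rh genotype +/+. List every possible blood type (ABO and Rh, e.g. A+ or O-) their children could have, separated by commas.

Gametes from BO × BO give offspring ABO genotypes BB, BO, OO, i.e. phenotypes O, B.
Rh cross +/- × +/+ → phenotypes Rh+.
Combining independently: O+, B+.

O+, B+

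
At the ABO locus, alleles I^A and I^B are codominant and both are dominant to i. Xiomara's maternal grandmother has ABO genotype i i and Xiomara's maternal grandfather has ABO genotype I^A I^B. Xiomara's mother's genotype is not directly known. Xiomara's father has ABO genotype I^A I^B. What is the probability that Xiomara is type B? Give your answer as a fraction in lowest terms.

Xiomara's mother's ABO genotype from i i × I^A I^B: 1/2 I^A i, 1/2 I^B i.
Crossing each possibility with the father I^A I^B and summing P(type B): 1/2·1/4 + 1/2·1/2 = 3/8.

3/8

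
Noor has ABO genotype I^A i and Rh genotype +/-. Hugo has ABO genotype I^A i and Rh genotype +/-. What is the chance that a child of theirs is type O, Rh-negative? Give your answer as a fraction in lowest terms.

1/16

ABO cross I^A i × I^A i → offspring phenotypes: 1/4 O, 3/4 A.
Rh cross +/- × +/- → 3/4 Rh+, 1/4 Rh-.
Independent loci: P(type O, Rh-negative) = 1/4 × 1/4 = 1/16.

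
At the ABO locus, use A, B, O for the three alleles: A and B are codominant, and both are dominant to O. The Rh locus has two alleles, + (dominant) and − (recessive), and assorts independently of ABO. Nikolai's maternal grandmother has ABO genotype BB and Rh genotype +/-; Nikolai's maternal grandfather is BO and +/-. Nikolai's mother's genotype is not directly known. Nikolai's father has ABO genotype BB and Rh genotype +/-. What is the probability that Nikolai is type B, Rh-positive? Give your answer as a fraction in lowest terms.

Nikolai's mother's ABO genotype from BB × BO: 1/2 BB, 1/2 BO.
Crossing each possibility with the father BB and summing P(type B): 1/2·1 + 1/2·1 = 1.
Similarly for Rh via the mother's Rh distribution: P(Rh+) = 3/4.
Independent loci: 1 × 3/4 = 3/4.

3/4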